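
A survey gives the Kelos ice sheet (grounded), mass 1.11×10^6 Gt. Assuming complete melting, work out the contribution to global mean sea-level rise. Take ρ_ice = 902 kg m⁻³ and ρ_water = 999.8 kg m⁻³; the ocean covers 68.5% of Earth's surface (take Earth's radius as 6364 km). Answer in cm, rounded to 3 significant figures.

Kelos: 1.11×10^6 Gt = 1.110×10^18 kg; dividing by ρ_w = 999.8 kg m⁻³ gives 1.110×10^15 m³ of water.
Spread over 3.49×10^14 m² of ocean, Δh = 1.110×10^15 / 3.49×10^14 = 3.18 m = 318 cm.

≈ 318 cm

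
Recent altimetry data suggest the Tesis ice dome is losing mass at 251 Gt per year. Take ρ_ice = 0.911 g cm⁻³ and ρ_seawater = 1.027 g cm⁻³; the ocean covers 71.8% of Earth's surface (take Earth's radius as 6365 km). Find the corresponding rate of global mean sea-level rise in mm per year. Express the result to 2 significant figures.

≈ 0.67 mm/yr

ρ_w = 1.027 g cm⁻³ = 1027 kg m⁻³. Annual water volume added = 251 Gt / ρ_w = 2.510×10^14 kg / 1027 kg m⁻³ = 2.444×10^11 m³.
Δh per year = 2.444×10^11 / 3.66×10^14 = 6.69×10^-4 m = 0.67 mm.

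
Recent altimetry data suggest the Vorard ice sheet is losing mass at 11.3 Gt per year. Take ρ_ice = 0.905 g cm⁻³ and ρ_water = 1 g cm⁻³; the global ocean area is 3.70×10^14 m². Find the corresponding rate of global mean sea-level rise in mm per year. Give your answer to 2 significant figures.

ρ_w = 1 g cm⁻³ = 1000 kg m⁻³. Annual water volume added = 11.3 Gt / ρ_w = 1.130×10^13 kg / 1000 kg m⁻³ = 1.130×10^10 m³.
Δh per year = 1.130×10^10 / 3.70×10^14 = 3.05×10^-5 m = 0.031 mm.

≈ 0.031 mm/yr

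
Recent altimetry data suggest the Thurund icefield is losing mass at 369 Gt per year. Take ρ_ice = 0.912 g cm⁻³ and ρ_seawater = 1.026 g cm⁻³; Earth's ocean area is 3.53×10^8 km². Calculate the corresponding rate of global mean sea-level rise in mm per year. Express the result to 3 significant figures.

≈ 1.02 mm/yr

ρ_w = 1.026 g cm⁻³ = 1026 kg m⁻³. Annual water volume added = 369 Gt / ρ_w = 3.690×10^14 kg / 1026 kg m⁻³ = 3.596×10^11 m³.
Δh per year = 3.596×10^11 / 3.53×10^14 = 1.02×10^-3 m = 1.02 mm.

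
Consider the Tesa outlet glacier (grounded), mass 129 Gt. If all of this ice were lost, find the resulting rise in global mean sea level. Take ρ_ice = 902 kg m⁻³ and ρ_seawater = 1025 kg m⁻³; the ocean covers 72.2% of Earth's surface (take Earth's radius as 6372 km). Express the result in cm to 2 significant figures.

Tesa: 129 Gt = 1.290×10^14 kg; dividing by ρ_w = 1025 kg m⁻³ gives 1.259×10^11 m³ of water.
Spread over 3.68×10^14 m² of ocean, Δh = 1.259×10^11 / 3.68×10^14 = 3.42×10^-4 m = 0.034 cm.

≈ 0.034 cm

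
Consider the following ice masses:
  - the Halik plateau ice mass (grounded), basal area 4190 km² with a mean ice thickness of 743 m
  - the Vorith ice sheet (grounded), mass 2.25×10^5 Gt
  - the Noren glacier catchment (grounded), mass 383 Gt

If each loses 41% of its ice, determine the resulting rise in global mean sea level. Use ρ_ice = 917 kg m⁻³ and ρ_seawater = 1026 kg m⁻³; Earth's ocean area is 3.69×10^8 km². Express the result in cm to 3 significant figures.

≈ 24.7 cm

Halik: ice volume = 4190 km² × 743 m = 3113 km³; 0.41 × 3113 × (917/1026) = 1141 km³ of water.
Vorith: 0.41 × 2.25×10^5 Gt = 9.225×10^16 kg; dividing by ρ_w = 1026 kg m⁻³ gives 8.991×10^13 m³ of water.
Noren: 0.41 × 383 Gt = 1.570×10^14 kg; dividing by ρ_w = 1026 kg m⁻³ gives 1.531×10^11 m³ of water.
Total added water ≈ 9.121×10^13 m³ over 3.69×10^14 m² → Δh = 0.247 m = 24.7 cm.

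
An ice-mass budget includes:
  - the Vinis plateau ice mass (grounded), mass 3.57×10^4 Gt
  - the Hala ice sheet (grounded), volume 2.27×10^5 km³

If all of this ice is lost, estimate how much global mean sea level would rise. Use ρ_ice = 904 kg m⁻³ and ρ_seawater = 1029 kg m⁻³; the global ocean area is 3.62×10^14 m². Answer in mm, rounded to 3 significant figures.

≈ 647 mm

Vinis: 3.57×10^4 Gt = 3.570×10^16 kg; dividing by ρ_w = 1029 kg m⁻³ gives 3.469×10^13 m³ of water.
Hala: 2.27×10^5 km³ × (904/1029) = 1.994×10^5 km³ of water.
Total added water ≈ 2.341×10^14 m³ over 3.62×10^14 m² → Δh = 0.647 m = 647 mm.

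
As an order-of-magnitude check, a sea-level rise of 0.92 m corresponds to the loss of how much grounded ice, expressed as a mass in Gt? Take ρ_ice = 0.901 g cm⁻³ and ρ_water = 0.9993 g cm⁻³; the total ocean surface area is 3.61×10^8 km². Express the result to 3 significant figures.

≈ 3.32×10^5 Gt

Required water volume = Δh × A = 0.92 m × 3.61×10^14 m² = 3.321×10^14 m³.
ρ_w = 0.9993 g cm⁻³ = 999.3 kg m⁻³, so the mass of water = 3.321×10^14 m³ × 999.3 kg m⁻³ = 3.319×10^17 kg = 3.32×10^5 Gt (and the same mass of ice, by conservation).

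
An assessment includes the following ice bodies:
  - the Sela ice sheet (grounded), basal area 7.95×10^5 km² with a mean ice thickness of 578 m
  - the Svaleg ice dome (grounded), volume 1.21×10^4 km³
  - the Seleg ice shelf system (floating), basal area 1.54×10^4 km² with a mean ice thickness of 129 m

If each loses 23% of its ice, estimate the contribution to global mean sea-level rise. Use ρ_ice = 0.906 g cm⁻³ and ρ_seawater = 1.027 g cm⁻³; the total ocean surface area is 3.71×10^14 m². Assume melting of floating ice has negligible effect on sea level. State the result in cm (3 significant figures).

≈ 25.8 cm

Sela: ice volume = 7.95×10^5 km² × 578 m = 4.595×10^5 km³; 0.23 × 4.595×10^5 × (906/1027) = 9.324×10^4 km³ of water.
Svaleg: 0.23 × 1.21×10^4 km³ × (906/1027) = 2455 km³ of water.
The Seleg ice shelf system is floating and already displaces its own weight of water, so its melt adds essentially nothing to sea level.
Total added water ≈ 9.569×10^13 m³ over 3.71×10^14 m² → Δh = 0.258 m = 25.8 cm.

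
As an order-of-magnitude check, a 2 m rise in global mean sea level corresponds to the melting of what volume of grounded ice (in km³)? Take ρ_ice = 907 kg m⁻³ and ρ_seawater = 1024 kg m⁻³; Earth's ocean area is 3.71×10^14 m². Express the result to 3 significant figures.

Required water volume = Δh × A = 2 m × 3.71×10^14 m² = 7.420×10^14 m³ = 7.420×10^5 km³.
Ice volume = water volume × ρ_w/ρ_ice = 7.420×10^5 × 1024/907 = 8.38×10^5 km³.

≈ 8.38×10^5 km³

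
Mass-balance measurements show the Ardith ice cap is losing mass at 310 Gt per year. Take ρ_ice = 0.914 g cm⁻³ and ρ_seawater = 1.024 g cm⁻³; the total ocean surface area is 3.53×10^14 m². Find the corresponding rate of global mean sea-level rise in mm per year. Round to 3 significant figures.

≈ 0.858 mm/yr

ρ_w = 1.024 g cm⁻³ = 1024 kg m⁻³. Annual water volume added = 310 Gt / ρ_w = 3.100×10^14 kg / 1024 kg m⁻³ = 3.027×10^11 m³.
Δh per year = 3.027×10^11 / 3.53×10^14 = 8.58×10^-4 m = 0.858 mm.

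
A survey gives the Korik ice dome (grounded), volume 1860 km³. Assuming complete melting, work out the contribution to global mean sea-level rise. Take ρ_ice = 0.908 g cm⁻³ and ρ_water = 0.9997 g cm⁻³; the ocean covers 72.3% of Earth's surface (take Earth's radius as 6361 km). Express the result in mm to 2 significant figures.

≈ 4.6 mm

Korik: 1860 km³ × (908/999.7) = 1689 km³ of water.
Spread over 3.68×10^14 m² of ocean, Δh = 1.689×10^12 / 3.68×10^14 = 4.60×10^-3 m = 4.6 mm.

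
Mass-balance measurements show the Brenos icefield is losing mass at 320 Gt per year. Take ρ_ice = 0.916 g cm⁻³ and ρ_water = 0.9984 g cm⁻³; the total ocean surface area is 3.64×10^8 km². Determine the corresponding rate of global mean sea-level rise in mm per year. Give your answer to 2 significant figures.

ρ_w = 0.9984 g cm⁻³ = 998.4 kg m⁻³. Annual water volume added = 320 Gt / ρ_w = 3.200×10^14 kg / 998.4 kg m⁻³ = 3.205×10^11 m³.
Δh per year = 3.205×10^11 / 3.64×10^14 = 8.81×10^-4 m = 0.88 mm.

≈ 0.88 mm/yr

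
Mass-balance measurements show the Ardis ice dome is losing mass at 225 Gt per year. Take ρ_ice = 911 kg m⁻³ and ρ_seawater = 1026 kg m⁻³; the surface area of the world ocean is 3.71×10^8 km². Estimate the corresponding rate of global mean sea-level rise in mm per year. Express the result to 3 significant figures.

ρ_w = 1026 kg m⁻³. Annual water volume added = 225 Gt / ρ_w = 2.250×10^14 kg / 1026 kg m⁻³ = 2.193×10^11 m³.
Δh per year = 2.193×10^11 / 3.71×10^14 = 5.91×10^-4 m = 0.591 mm.

≈ 0.591 mm/yr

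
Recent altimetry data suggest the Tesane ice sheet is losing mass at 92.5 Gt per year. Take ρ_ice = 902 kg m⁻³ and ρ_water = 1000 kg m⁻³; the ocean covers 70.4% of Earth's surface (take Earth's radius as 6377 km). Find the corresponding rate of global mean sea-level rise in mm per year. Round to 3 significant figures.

≈ 0.257 mm/yr

ρ_w = 1000 kg m⁻³. Annual water volume added = 92.5 Gt / ρ_w = 9.250×10^13 kg / 1000 kg m⁻³ = 9.250×10^10 m³.
Δh per year = 9.250×10^10 / 3.60×10^14 = 2.57×10^-4 m = 0.257 mm.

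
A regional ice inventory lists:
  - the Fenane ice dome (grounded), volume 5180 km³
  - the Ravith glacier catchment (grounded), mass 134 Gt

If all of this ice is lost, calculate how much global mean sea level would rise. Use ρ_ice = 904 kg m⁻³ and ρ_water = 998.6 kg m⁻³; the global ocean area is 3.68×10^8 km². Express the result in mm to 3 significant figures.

Fenane: 5180 km³ × (904/998.6) = 4689 km³ of water.
Ravith: 134 Gt = 1.340×10^14 kg; dividing by ρ_w = 998.6 kg m⁻³ gives 1.342×10^11 m³ of water.
Total added water ≈ 4.823×10^12 m³ over 3.68×10^14 m² → Δh = 0.0131 m = 13.1 mm.

≈ 13.1 mm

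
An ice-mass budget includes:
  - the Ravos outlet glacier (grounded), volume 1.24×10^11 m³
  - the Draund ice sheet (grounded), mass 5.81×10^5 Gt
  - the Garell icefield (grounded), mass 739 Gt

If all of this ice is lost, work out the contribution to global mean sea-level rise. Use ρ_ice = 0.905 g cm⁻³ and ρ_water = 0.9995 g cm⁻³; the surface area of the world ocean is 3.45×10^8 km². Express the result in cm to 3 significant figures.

Ravos: 1.24×10^11 m³ × (905/999.5) = 1.123×10^11 m³ of water.
Draund: 5.81×10^5 Gt = 5.810×10^17 kg; dividing by ρ_w = 0.9995 g cm⁻³ = 999.5 kg m⁻³ gives 5.813×10^14 m³ of water.
Garell: 739 Gt = 7.390×10^14 kg; dividing by ρ_w = 999.5 kg m⁻³ gives 7.394×10^11 m³ of water.
Total added water ≈ 5.821×10^14 m³ over 3.45×10^14 m² → Δh = 1.69 m = 169 cm.

≈ 169 cm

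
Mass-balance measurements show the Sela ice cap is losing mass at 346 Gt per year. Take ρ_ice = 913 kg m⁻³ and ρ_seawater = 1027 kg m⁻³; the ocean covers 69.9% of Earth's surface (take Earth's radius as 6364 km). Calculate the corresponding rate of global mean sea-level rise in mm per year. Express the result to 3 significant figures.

≈ 0.947 mm/yr

ρ_w = 1027 kg m⁻³. Annual water volume added = 346 Gt / ρ_w = 3.460×10^14 kg / 1027 kg m⁻³ = 3.369×10^11 m³.
Δh per year = 3.369×10^11 / 3.56×10^14 = 9.47×10^-4 m = 0.947 mm.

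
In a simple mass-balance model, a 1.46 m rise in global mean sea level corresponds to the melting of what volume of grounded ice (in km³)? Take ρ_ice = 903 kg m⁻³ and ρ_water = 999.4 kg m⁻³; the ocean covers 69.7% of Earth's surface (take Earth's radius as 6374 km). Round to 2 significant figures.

≈ 5.8×10^5 km³

Required water volume = Δh × A = 1.46 m × 3.56×10^14 m² = 5.195×10^14 m³ = 5.195×10^5 km³.
Ice volume = water volume × ρ_w/ρ_ice = 5.195×10^5 × 999.4/903 = 5.8×10^5 km³.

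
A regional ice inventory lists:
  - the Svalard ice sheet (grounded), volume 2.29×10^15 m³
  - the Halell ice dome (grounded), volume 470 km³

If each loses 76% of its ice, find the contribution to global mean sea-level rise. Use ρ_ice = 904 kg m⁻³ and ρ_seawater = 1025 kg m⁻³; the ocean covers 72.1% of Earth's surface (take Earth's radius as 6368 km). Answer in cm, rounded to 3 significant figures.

Svalard: 0.76 × 2.29×10^15 m³ × (904/1025) = 1.535×10^15 m³ of water.
Halell: 0.76 × 470 km³ × (904/1025) = 315.0 km³ of water.
Total added water ≈ 1.535×10^15 m³ over 3.67×10^14 m² → Δh = 4.18 m = 418 cm.

≈ 418 cm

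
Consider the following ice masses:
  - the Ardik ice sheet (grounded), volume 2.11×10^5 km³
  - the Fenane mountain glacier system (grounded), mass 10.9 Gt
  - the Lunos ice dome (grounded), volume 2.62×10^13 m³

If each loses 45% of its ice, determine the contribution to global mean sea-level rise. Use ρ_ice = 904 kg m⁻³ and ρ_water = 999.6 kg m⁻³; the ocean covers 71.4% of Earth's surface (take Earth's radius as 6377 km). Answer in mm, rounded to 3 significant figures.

Ardik: 0.45 × 2.11×10^5 km³ × (904/999.6) = 8.587×10^4 km³ of water.
Fenane: 0.45 × 10.9 Gt = 4.905×10^12 kg; dividing by ρ_w = 999.6 kg m⁻³ gives 4.907×10^9 m³ of water.
Lunos: 0.45 × 2.62×10^13 m³ × (904/999.6) = 1.066×10^13 m³ of water.
Total added water ≈ 9.654×10^13 m³ over 3.65×10^14 m² → Δh = 0.265 m = 265 mm.

≈ 265 mm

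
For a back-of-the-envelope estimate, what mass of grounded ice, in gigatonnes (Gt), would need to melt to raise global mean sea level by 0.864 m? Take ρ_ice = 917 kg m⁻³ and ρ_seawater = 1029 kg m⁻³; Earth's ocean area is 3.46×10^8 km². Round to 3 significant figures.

Required water volume = Δh × A = 0.864 m × 3.46×10^14 m² = 2.989×10^14 m³.
ρ_w = 1029 kg m⁻³, so the mass of water = 2.989×10^14 m³ × 1029 kg m⁻³ = 3.076×10^17 kg = 3.08×10^5 Gt (and the same mass of ice, by conservation).

≈ 3.08×10^5 Gt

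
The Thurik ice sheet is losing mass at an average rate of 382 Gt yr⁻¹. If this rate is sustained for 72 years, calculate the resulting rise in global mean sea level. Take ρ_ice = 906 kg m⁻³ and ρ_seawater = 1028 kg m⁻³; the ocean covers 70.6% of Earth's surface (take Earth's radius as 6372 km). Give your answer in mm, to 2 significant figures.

≈ 74 mm

Total mass lost = 382 Gt/yr × 72 yr = 2.750×10^4 Gt = 2.750×10^16 kg.
ρ_w = 1028 kg m⁻³, so water volume = 2.750×10^16 / 1028 = 2.675×10^13 m³.
Δh = 2.675×10^13 / 3.60×10^14 = 0.0743 m = 74 mm.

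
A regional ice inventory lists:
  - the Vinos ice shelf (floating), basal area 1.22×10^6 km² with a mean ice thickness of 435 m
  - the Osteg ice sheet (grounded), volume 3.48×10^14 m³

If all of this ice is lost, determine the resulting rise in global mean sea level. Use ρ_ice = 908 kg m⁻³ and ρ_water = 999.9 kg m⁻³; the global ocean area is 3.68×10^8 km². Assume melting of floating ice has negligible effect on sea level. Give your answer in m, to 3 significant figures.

≈ 0.859 m

The Vinos ice shelf is floating and already displaces its own weight of water, so its melt adds essentially nothing to sea level.
Osteg: 3.48×10^14 m³ × (908/999.9) = 3.160×10^14 m³ of water.
Total added water ≈ 3.160×10^14 m³ over 3.68×10^14 m² → Δh = 0.859 m.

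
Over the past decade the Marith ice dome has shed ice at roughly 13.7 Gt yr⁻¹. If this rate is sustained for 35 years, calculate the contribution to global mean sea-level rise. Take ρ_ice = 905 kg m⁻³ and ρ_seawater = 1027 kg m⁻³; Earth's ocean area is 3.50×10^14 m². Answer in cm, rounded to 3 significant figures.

Total mass lost = 13.7 Gt/yr × 35 yr = 479.5 Gt = 4.795×10^14 kg.
ρ_w = 1027 kg m⁻³, so water volume = 4.795×10^14 / 1027 = 4.669×10^11 m³.
Δh = 4.669×10^11 / 3.50×10^14 = 1.33×10^-3 m = 0.133 cm.

≈ 0.133 cm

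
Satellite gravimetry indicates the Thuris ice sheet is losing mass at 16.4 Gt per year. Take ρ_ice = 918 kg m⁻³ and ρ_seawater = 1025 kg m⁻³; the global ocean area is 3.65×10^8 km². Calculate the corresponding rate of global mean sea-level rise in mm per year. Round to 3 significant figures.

≈ 0.0438 mm/yr

ρ_w = 1025 kg m⁻³. Annual water volume added = 16.4 Gt / ρ_w = 1.640×10^13 kg / 1025 kg m⁻³ = 1.600×10^10 m³.
Δh per year = 1.600×10^10 / 3.65×10^14 = 4.38×10^-5 m = 0.0438 mm.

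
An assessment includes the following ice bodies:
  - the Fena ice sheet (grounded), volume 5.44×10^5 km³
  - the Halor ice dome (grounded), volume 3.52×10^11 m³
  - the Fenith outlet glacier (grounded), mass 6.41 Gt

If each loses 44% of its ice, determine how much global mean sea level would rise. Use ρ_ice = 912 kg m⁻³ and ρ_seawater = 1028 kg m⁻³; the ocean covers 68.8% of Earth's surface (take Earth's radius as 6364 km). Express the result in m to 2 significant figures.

≈ 0.61 m

Fena: 0.44 × 5.44×10^5 km³ × (912/1028) = 2.124×10^5 km³ of water.
Halor: 0.44 × 3.52×10^11 m³ × (912/1028) = 1.374×10^11 m³ of water.
Fenith: 0.44 × 6.41 Gt = 2.820×10^12 kg; dividing by ρ_w = 1028 kg m⁻³ gives 2.744×10^9 m³ of water.
Total added water ≈ 2.125×10^14 m³ over 3.50×10^14 m² → Δh = 0.607 m.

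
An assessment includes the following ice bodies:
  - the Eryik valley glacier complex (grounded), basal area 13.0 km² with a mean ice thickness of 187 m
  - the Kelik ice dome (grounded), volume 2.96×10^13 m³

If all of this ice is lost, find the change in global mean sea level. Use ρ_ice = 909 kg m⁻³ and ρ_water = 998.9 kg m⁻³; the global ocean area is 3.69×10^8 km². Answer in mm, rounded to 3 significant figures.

≈ 73.0 mm

Eryik: ice volume = 13.0 km² × 187 m = 2.431 km³; 2.431 × (909/998.9) = 2.212 km³ of water.
Kelik: 2.96×10^13 m³ × (909/998.9) = 2.694×10^13 m³ of water.
Total added water ≈ 2.694×10^13 m³ over 3.69×10^14 m² → Δh = 0.0730 m = 73.0 mm.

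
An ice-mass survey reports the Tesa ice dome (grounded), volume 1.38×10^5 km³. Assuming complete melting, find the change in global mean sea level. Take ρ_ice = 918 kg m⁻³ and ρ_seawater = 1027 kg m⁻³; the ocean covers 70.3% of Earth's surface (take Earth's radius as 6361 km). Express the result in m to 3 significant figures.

≈ 0.345 m

Tesa: 1.38×10^5 km³ × (918/1027) = 1.234×10^5 km³ of water.
Spread over 3.57×10^14 m² of ocean, Δh = 1.234×10^14 / 3.57×10^14 = 0.345 m.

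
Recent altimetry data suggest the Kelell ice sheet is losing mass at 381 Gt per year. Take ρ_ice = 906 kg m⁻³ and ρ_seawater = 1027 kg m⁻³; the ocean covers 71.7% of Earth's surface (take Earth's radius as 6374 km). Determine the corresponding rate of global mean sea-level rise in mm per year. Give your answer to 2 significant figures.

≈ 1.0 mm/yr

ρ_w = 1027 kg m⁻³. Annual water volume added = 381 Gt / ρ_w = 3.810×10^14 kg / 1027 kg m⁻³ = 3.710×10^11 m³.
Δh per year = 3.710×10^11 / 3.66×10^14 = 1.01×10^-3 m = 1.0 mm.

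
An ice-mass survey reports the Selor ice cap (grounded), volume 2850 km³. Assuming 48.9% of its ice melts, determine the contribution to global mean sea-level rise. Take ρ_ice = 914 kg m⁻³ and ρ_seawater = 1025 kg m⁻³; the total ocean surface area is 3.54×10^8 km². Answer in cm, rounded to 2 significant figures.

≈ 0.35 cm

Selor: 0.489 × 2850 km³ × (914/1025) = 1243 km³ of water.
Spread over 3.54×10^14 m² of ocean, Δh = 1.243×10^12 / 3.54×10^14 = 3.51×10^-3 m = 0.35 cm.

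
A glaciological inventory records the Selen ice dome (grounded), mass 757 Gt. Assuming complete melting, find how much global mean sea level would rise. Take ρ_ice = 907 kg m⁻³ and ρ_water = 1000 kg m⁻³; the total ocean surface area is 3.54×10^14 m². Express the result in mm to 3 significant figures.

Selen: 757 Gt = 7.570×10^14 kg; dividing by ρ_w = 1000 kg m⁻³ gives 7.570×10^11 m³ of water.
Spread over 3.54×10^14 m² of ocean, Δh = 7.570×10^11 / 3.54×10^14 = 2.14×10^-3 m = 2.14 mm.

≈ 2.14 mm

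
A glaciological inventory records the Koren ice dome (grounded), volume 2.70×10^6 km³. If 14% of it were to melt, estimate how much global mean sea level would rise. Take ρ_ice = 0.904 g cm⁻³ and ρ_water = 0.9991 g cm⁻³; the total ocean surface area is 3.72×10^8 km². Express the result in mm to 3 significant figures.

≈ 919 mm

Koren: 0.14 × 2.70×10^6 km³ × (904/999.1) = 3.420×10^5 km³ of water.
Spread over 3.72×10^14 m² of ocean, Δh = 3.420×10^14 / 3.72×10^14 = 0.919 m = 919 mm.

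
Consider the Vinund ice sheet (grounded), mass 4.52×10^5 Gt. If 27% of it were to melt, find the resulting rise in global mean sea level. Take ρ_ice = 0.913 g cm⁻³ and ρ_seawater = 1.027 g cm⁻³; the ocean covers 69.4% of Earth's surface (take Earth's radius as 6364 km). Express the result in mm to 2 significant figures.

≈ 340 mm

Vinund: 0.27 × 4.52×10^5 Gt = 1.220×10^17 kg; dividing by ρ_w = 1.027 g cm⁻³ = 1027 kg m⁻³ gives 1.188×10^14 m³ of water.
Spread over 3.53×10^14 m² of ocean, Δh = 1.188×10^14 / 3.53×10^14 = 0.336 m = 340 mm.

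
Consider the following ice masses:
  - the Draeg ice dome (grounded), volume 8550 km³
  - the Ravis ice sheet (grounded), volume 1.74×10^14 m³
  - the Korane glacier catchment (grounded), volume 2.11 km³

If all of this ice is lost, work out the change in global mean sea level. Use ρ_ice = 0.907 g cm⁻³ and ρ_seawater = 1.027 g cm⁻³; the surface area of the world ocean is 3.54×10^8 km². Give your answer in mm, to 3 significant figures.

≈ 455 mm

Draeg: 8550 km³ × (907/1027) = 7551 km³ of water.
Ravis: 1.74×10^14 m³ × (907/1027) = 1.537×10^14 m³ of water.
Korane: 2.11 km³ × (907/1027) = 1.863 km³ of water.
Total added water ≈ 1.612×10^14 m³ over 3.54×10^14 m² → Δh = 0.455 m = 455 mm.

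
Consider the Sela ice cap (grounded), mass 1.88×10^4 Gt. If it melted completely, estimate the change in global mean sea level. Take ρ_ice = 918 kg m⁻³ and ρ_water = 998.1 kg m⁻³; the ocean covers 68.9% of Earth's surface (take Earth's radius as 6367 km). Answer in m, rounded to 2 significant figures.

≈ 0.054 m

Sela: 1.88×10^4 Gt = 1.880×10^16 kg; dividing by ρ_w = 998.1 kg m⁻³ gives 1.884×10^13 m³ of water.
Spread over 3.51×10^14 m² of ocean, Δh = 1.884×10^13 / 3.51×10^14 = 0.0537 m.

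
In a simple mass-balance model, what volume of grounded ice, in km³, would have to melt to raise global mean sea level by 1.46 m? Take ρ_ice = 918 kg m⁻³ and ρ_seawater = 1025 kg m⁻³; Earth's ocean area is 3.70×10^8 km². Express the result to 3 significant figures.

≈ 6.03×10^5 km³

Required water volume = Δh × A = 1.46 m × 3.70×10^14 m² = 5.402×10^14 m³ = 5.402×10^5 km³.
Ice volume = water volume × ρ_w/ρ_ice = 5.402×10^5 × 1025/918 = 6.03×10^5 km³.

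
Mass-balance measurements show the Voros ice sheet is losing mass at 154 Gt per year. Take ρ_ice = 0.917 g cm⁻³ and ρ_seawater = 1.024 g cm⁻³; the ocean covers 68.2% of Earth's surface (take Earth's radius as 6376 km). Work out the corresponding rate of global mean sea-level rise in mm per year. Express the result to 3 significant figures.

ρ_w = 1.024 g cm⁻³ = 1024 kg m⁻³. Annual water volume added = 154 Gt / ρ_w = 1.540×10^14 kg / 1024 kg m⁻³ = 1.504×10^11 m³.
Δh per year = 1.504×10^11 / 3.48×10^14 = 4.32×10^-4 m = 0.432 mm.

≈ 0.432 mm/yr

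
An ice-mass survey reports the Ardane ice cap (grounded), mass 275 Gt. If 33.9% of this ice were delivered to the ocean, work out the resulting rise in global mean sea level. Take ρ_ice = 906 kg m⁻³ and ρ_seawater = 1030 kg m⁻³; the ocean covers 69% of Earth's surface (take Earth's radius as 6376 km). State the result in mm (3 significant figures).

Ardane: 0.339 × 275 Gt = 9.322×10^13 kg; dividing by ρ_w = 1030 kg m⁻³ gives 9.051×10^10 m³ of water.
Spread over 3.52×10^14 m² of ocean, Δh = 9.051×10^10 / 3.52×10^14 = 2.57×10^-4 m = 0.257 mm.

≈ 0.257 mm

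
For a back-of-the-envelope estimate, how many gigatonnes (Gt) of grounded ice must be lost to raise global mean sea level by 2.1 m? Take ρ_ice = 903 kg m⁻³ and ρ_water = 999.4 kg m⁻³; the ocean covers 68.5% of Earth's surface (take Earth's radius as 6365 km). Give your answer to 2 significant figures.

≈ 7.3×10^5 Gt

Required water volume = Δh × A = 2.1 m × 3.49×10^14 m² = 7.323×10^14 m³.
ρ_w = 999.4 kg m⁻³, so the mass of water = 7.323×10^14 m³ × 999.4 kg m⁻³ = 7.319×10^17 kg = 7.3×10^5 Gt (and the same mass of ice, by conservation).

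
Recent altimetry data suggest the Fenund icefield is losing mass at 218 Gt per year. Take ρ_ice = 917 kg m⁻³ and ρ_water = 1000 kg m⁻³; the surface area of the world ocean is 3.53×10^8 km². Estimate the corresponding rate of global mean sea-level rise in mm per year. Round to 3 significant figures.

≈ 0.618 mm/yr

ρ_w = 1000 kg m⁻³. Annual water volume added = 218 Gt / ρ_w = 2.180×10^14 kg / 1000 kg m⁻³ = 2.180×10^11 m³.
Δh per year = 2.180×10^11 / 3.53×10^14 = 6.18×10^-4 m = 0.618 mm.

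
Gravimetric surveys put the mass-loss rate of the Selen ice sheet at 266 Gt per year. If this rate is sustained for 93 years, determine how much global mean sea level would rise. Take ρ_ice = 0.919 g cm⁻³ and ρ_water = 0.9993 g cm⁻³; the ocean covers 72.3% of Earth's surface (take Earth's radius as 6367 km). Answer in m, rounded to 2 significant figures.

Total mass lost = 266 Gt/yr × 93 yr = 2.474×10^4 Gt = 2.474×10^16 kg.
ρ_w = 0.9993 g cm⁻³ = 999.3 kg m⁻³, so water volume = 2.474×10^16 / 999.3 = 2.476×10^13 m³.
Δh = 2.476×10^13 / 3.68×10^14 = 0.0672 m.

≈ 0.067 m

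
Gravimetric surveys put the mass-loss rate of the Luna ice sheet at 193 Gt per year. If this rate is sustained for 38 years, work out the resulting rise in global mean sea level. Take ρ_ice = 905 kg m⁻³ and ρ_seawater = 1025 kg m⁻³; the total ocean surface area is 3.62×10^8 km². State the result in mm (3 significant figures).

Total mass lost = 193 Gt/yr × 38 yr = 7334 Gt = 7.334×10^15 kg.
ρ_w = 1025 kg m⁻³, so water volume = 7.334×10^15 / 1025 = 7.155×10^12 m³.
Δh = 7.155×10^12 / 3.62×10^14 = 0.0198 m = 19.8 mm.

≈ 19.8 mm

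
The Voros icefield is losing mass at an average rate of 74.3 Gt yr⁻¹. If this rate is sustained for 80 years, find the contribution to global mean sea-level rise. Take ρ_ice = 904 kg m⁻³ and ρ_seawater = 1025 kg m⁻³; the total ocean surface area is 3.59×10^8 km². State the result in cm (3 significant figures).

≈ 1.62 cm

Total mass lost = 74.3 Gt/yr × 80 yr = 5944 Gt = 5.944×10^15 kg.
ρ_w = 1025 kg m⁻³, so water volume = 5.944×10^15 / 1025 = 5.799×10^12 m³.
Δh = 5.799×10^12 / 3.59×10^14 = 0.0162 m = 1.62 cm.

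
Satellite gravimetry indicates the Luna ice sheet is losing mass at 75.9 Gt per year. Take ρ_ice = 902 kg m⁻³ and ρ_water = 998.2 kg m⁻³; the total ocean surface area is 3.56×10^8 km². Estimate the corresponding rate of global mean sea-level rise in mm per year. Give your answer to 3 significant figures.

≈ 0.214 mm/yr

ρ_w = 998.2 kg m⁻³. Annual water volume added = 75.9 Gt / ρ_w = 7.590×10^13 kg / 998.2 kg m⁻³ = 7.604×10^10 m³.
Δh per year = 7.604×10^10 / 3.56×10^14 = 2.14×10^-4 m = 0.214 mm.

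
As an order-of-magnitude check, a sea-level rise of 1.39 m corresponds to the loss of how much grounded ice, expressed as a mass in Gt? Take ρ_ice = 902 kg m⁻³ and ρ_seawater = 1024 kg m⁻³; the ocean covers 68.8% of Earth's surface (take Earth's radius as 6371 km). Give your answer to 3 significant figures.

Required water volume = Δh × A = 1.39 m × 3.51×10^14 m² = 4.878×10^14 m³.
ρ_w = 1024 kg m⁻³, so the mass of water = 4.878×10^14 m³ × 1024 kg m⁻³ = 4.995×10^17 kg = 4.99×10^5 Gt (and the same mass of ice, by conservation).

≈ 4.99×10^5 Gt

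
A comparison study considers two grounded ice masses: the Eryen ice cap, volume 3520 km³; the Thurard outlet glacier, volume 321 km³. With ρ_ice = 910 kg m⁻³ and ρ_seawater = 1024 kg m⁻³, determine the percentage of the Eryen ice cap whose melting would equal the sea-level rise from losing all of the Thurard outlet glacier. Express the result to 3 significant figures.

Equal sea-level rise means equal mass of meltwater, i.e. equal mass of ice lost.
Ice mass of Thurard: 2.921×10^14 kg; ice mass of Eryen: 3.203×10^15 kg.
Fraction required = 2.921×10^14 / 3.203×10^15 = 0.0912 → 9.12 %.

≈ 9.12 %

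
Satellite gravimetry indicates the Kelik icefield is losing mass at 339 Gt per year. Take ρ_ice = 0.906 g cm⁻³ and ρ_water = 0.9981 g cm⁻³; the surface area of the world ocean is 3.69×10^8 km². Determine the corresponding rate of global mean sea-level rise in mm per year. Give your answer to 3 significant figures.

ρ_w = 0.9981 g cm⁻³ = 998.1 kg m⁻³. Annual water volume added = 339 Gt / ρ_w = 3.390×10^14 kg / 998.1 kg m⁻³ = 3.396×10^11 m³.
Δh per year = 3.396×10^11 / 3.69×10^14 = 9.20×10^-4 m = 0.920 mm.

≈ 0.920 mm/yr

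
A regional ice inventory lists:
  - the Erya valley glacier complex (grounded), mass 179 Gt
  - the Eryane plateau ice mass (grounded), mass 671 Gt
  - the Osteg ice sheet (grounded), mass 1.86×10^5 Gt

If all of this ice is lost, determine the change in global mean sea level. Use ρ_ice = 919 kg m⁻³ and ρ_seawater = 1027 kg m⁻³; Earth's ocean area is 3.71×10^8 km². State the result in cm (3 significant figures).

Erya: 179 Gt = 1.790×10^14 kg; dividing by ρ_w = 1027 kg m⁻³ gives 1.743×10^11 m³ of water.
Eryane: 671 Gt = 6.710×10^14 kg; dividing by ρ_w = 1027 kg m⁻³ gives 6.534×10^11 m³ of water.
Osteg: 1.86×10^5 Gt = 1.860×10^17 kg; dividing by ρ_w = 1027 kg m⁻³ gives 1.811×10^14 m³ of water.
Total added water ≈ 1.819×10^14 m³ over 3.71×10^14 m² → Δh = 0.490 m = 49.0 cm.

≈ 49.0 cm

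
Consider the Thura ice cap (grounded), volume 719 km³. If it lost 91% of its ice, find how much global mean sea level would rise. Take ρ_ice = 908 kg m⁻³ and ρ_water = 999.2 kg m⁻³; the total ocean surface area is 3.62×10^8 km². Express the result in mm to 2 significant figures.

≈ 1.6 mm

Thura: 0.91 × 719 km³ × (908/999.2) = 594.6 km³ of water.
Spread over 3.62×10^14 m² of ocean, Δh = 5.946×10^11 / 3.62×10^14 = 1.64×10^-3 m = 1.6 mm.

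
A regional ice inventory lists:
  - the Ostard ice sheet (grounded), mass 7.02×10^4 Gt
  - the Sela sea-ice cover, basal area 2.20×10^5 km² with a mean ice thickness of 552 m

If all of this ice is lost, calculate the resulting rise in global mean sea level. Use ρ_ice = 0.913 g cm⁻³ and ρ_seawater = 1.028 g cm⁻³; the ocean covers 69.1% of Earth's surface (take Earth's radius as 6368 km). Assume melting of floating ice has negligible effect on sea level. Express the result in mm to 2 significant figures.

≈ 190 mm

Ostard: 7.02×10^4 Gt = 7.020×10^16 kg; dividing by ρ_w = 1.028 g cm⁻³ = 1028 kg m⁻³ gives 6.829×10^13 m³ of water.
The Sela sea-ice cover is floating and already displaces its own weight of water, so its melt adds essentially nothing to sea level.
Total added water ≈ 6.829×10^13 m³ over 3.52×10^14 m² → Δh = 0.194 m = 190 mm.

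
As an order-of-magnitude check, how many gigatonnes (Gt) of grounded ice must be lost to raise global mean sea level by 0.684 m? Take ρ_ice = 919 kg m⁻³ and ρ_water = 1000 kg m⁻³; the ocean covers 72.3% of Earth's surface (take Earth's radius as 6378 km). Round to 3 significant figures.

≈ 2.53×10^5 Gt

Required water volume = Δh × A = 0.684 m × 3.70×10^14 m² = 2.528×10^14 m³.
ρ_w = 1000 kg m⁻³, so the mass of water = 2.528×10^14 m³ × 1000 kg m⁻³ = 2.528×10^17 kg = 2.53×10^5 Gt (and the same mass of ice, by conservation).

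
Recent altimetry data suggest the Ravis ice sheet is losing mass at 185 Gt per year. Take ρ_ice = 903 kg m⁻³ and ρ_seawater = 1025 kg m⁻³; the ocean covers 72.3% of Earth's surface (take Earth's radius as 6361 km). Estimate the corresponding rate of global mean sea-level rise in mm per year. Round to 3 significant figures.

ρ_w = 1025 kg m⁻³. Annual water volume added = 185 Gt / ρ_w = 1.850×10^14 kg / 1025 kg m⁻³ = 1.805×10^11 m³.
Δh per year = 1.805×10^11 / 3.68×10^14 = 4.91×10^-4 m = 0.491 mm.

≈ 0.491 mm/yr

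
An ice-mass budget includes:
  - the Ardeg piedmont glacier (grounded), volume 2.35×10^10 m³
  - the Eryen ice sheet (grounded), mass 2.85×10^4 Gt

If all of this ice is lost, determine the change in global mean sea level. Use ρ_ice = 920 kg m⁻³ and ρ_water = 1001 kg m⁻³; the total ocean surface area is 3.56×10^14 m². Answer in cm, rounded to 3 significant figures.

Ardeg: 2.35×10^10 m³ × (920/1001) = 2.160×10^10 m³ of water.
Eryen: 2.85×10^4 Gt = 2.850×10^16 kg; dividing by ρ_w = 1001 kg m⁻³ gives 2.847×10^13 m³ of water.
Total added water ≈ 2.849×10^13 m³ over 3.56×10^14 m² → Δh = 0.0800 m = 8.00 cm.

≈ 8.00 cm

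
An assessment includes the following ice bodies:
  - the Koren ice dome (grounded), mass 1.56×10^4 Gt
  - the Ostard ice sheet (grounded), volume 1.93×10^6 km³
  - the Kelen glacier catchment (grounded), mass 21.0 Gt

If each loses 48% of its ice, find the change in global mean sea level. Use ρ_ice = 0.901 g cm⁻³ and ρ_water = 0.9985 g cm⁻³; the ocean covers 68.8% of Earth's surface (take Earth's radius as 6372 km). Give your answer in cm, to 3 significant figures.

≈ 240 cm

Koren: 0.48 × 1.56×10^4 Gt = 7.488×10^15 kg; dividing by ρ_w = 0.9985 g cm⁻³ = 998.5 kg m⁻³ gives 7.499×10^12 m³ of water.
Ostard: 0.48 × 1.93×10^6 km³ × (901/998.5) = 8.359×10^5 km³ of water.
Kelen: 0.48 × 21.0 Gt = 1.008×10^13 kg; dividing by ρ_w = 998.5 kg m⁻³ gives 1.010×10^10 m³ of water.
Total added water ≈ 8.434×10^14 m³ over 3.51×10^14 m² → Δh = 2.40 m = 240 cm.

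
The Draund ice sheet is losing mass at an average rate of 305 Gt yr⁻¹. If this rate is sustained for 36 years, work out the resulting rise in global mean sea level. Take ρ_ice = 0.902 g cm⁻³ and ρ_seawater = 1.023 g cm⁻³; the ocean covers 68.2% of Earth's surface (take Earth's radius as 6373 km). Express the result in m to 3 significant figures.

Total mass lost = 305 Gt/yr × 36 yr = 1.098×10^4 Gt = 1.098×10^16 kg.
ρ_w = 1.023 g cm⁻³ = 1023 kg m⁻³, so water volume = 1.098×10^16 / 1023 = 1.073×10^13 m³.
Δh = 1.073×10^13 / 3.48×10^14 = 0.0308 m.

≈ 0.0308 m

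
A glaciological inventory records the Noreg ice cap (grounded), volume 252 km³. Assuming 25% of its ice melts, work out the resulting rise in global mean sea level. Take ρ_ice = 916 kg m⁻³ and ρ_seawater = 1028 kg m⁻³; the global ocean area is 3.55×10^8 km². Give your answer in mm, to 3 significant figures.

Noreg: 0.25 × 252 km³ × (916/1028) = 56.14 km³ of water.
Spread over 3.55×10^14 m² of ocean, Δh = 5.614×10^10 / 3.55×10^14 = 1.58×10^-4 m = 0.158 mm.

≈ 0.158 mm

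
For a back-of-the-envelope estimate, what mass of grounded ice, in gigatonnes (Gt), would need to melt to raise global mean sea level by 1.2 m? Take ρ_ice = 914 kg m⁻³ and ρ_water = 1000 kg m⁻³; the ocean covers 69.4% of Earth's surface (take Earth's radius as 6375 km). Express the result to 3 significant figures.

Required water volume = Δh × A = 1.2 m × 3.54×10^14 m² = 4.253×10^14 m³.
ρ_w = 1000 kg m⁻³, so the mass of water = 4.253×10^14 m³ × 1000 kg m⁻³ = 4.253×10^17 kg = 4.25×10^5 Gt (and the same mass of ice, by conservation).

≈ 4.25×10^5 Gt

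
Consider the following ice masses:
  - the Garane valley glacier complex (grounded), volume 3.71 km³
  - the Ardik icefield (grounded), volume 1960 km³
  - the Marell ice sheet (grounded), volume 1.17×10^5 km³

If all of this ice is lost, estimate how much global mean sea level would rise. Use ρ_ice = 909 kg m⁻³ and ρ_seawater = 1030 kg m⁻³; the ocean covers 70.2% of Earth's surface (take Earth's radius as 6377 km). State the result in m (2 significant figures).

≈ 0.29 m

Garane: 3.71 km³ × (909/1030) = 3.274 km³ of water.
Ardik: 1960 km³ × (909/1030) = 1730 km³ of water.
Marell: 1.17×10^5 km³ × (909/1030) = 1.033×10^5 km³ of water.
Total added water ≈ 1.050×10^14 m³ over 3.59×10^14 m² → Δh = 0.293 m.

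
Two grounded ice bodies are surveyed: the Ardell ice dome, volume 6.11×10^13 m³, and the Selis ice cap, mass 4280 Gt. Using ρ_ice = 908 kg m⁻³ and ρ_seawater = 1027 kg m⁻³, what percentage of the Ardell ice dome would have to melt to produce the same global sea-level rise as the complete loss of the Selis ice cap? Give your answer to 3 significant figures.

≈ 7.71 %

Equal sea-level rise means equal mass of meltwater, i.e. equal mass of ice lost.
Ice mass of Selis: 4.280×10^15 kg; ice mass of Ardell: 5.548×10^16 kg.
Fraction required = 4.280×10^15 / 5.548×10^16 = 0.0771 → 7.71 %.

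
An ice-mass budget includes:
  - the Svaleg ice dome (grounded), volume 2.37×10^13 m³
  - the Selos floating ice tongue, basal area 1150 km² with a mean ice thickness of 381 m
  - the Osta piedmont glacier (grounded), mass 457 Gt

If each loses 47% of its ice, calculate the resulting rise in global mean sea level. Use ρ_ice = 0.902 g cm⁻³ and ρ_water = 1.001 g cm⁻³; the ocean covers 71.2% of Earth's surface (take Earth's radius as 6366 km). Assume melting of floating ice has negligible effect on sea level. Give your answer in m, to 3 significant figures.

≈ 0.0283 m

Svaleg: 0.47 × 2.37×10^13 m³ × (902/1001) = 1.004×10^13 m³ of water.
The Selos floating ice tongue is floating and already displaces its own weight of water, so its melt adds essentially nothing to sea level.
Osta: 0.47 × 457 Gt = 2.148×10^14 kg; dividing by ρ_w = 1.001 g cm⁻³ = 1001 kg m⁻³ gives 2.146×10^11 m³ of water.
Total added water ≈ 1.025×10^13 m³ over 3.63×10^14 m² → Δh = 0.0283 m.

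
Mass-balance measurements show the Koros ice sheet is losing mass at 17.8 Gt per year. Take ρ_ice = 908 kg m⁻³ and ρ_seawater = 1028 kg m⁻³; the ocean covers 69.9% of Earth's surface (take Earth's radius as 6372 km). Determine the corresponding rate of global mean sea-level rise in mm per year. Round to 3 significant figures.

≈ 0.0485 mm/yr

ρ_w = 1028 kg m⁻³. Annual water volume added = 17.8 Gt / ρ_w = 1.780×10^13 kg / 1028 kg m⁻³ = 1.732×10^10 m³.
Δh per year = 1.732×10^10 / 3.57×10^14 = 4.85×10^-5 m = 0.0485 mm.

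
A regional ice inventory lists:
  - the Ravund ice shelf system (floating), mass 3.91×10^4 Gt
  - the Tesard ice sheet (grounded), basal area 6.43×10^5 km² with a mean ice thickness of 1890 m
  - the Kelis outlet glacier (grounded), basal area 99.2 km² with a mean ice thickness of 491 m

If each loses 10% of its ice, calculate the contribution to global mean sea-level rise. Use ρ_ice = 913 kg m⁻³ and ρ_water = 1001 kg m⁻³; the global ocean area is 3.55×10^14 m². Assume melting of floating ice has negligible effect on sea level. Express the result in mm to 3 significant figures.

The Ravund ice shelf system is floating and already displaces its own weight of water, so its melt adds essentially nothing to sea level.
Tesard: ice volume = 6.43×10^5 km² × 1890 m = 1.215×10^6 km³; 0.1 × 1.215×10^6 × (913/1001) = 1.108×10^5 km³ of water.
Kelis: ice volume = 99.2 km² × 491 m = 48.71 km³; 0.1 × 48.71 × (913/1001) = 4.443 km³ of water.
Total added water ≈ 1.108×10^14 m³ over 3.55×10^14 m² → Δh = 0.312 m = 312 mm.

≈ 312 mm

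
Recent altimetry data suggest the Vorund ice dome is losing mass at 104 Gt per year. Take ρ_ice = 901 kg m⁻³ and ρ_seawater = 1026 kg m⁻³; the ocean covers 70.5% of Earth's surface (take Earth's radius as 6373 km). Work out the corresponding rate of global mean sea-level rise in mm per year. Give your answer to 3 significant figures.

≈ 0.282 mm/yr

ρ_w = 1026 kg m⁻³. Annual water volume added = 104 Gt / ρ_w = 1.040×10^14 kg / 1026 kg m⁻³ = 1.014×10^11 m³.
Δh per year = 1.014×10^11 / 3.60×10^14 = 2.82×10^-4 m = 0.282 mm.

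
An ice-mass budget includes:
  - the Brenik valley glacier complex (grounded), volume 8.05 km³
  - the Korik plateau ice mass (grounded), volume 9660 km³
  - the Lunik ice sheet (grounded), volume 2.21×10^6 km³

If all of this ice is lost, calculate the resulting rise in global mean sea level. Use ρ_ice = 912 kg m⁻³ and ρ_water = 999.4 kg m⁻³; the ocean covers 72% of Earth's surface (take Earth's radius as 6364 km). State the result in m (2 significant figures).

Brenik: 8.05 km³ × (912/999.4) = 7.346 km³ of water.
Korik: 9660 km³ × (912/999.4) = 8815 km³ of water.
Lunik: 2.21×10^6 km³ × (912/999.4) = 2.017×10^6 km³ of water.
Total added water ≈ 2.026×10^15 m³ over 3.66×10^14 m² → Δh = 5.53 m.

≈ 5.5 m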